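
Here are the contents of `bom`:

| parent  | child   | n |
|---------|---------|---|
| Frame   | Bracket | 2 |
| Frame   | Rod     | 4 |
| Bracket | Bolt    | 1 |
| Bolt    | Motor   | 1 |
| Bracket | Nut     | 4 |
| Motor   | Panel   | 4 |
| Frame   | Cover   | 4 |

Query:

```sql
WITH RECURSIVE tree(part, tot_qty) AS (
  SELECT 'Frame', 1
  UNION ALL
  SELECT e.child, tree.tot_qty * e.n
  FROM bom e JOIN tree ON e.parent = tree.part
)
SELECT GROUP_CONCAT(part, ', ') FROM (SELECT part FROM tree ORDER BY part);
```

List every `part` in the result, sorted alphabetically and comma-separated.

Bolt, Bracket, Cover, Frame, Motor, Nut, Panel, Rod

Base: (Frame, tot_qty=1).
Iteration 1: components of {Frame} -> Bracket = 1*2 = 2, Cover = 1*4 = 4, Rod = 1*4 = 4.
Iteration 2: components of {Bracket,Cover,Rod} -> Bolt = 2*1 = 2, Nut = 2*4 = 8.
Iteration 3: components of {Bolt,Nut} -> Motor = 2*1 = 2.
Iteration 4: components of {Motor} -> Panel = 2*4 = 8.
Iteration 5: no further components; recursion stops.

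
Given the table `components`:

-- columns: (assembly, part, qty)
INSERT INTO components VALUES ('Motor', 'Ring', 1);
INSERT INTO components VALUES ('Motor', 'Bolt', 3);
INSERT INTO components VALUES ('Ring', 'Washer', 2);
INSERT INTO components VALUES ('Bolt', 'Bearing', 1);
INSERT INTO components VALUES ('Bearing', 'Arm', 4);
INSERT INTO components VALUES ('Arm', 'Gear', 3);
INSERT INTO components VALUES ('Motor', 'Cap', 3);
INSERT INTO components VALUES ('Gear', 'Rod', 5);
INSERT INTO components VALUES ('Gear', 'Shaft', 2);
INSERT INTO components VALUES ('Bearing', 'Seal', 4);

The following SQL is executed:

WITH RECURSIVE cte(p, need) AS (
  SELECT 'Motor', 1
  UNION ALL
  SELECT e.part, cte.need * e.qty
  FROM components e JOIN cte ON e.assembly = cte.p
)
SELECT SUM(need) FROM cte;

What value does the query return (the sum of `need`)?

Base: (Motor, need=1).
Iteration 1: components of {Motor} -> Bolt = 1*3 = 3, Cap = 1*3 = 3, Ring = 1*1 = 1.
Iteration 2: components of {Bolt,Cap,Ring} -> Bearing = 3*1 = 3, Washer = 1*2 = 2.
Iteration 3: components of {Bearing,Washer} -> Arm = 3*4 = 12, Seal = 3*4 = 12.
Iteration 4: components of {Arm,Seal} -> Gear = 12*3 = 36.
Iteration 5: components of {Gear} -> Rod = 36*5 = 180, Shaft = 36*2 = 72.
Iteration 6: no further components; recursion stops.
SUM(need) = 1 + 1 + 3 + 3 + 2 + 3 + 12 + 12 + 36 + 180 + 72 = 325.

325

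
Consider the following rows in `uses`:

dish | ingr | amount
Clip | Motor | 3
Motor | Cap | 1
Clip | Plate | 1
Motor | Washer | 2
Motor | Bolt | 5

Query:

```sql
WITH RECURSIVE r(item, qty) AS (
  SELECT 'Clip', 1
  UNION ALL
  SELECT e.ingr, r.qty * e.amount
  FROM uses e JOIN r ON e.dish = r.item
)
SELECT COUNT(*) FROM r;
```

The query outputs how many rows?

6

Base: (Clip, qty=1).
Iteration 1: components of {Clip} -> Motor = 1*3 = 3, Plate = 1*1 = 1.
Iteration 2: components of {Motor,Plate} -> Bolt = 3*5 = 15, Cap = 3*1 = 3, Washer = 3*2 = 6.
Iteration 3: no further components; recursion stops.
Total rows emitted: 6.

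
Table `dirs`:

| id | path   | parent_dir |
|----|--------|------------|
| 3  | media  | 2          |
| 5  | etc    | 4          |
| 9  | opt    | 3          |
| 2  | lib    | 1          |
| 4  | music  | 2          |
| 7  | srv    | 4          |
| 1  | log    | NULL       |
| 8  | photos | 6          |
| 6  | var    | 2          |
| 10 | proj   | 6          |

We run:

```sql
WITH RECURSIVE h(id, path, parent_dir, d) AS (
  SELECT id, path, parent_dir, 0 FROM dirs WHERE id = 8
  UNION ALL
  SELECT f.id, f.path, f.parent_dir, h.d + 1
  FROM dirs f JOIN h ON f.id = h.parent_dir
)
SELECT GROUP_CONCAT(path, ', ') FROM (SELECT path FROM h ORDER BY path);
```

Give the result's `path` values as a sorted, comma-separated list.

Base: id=8 (photos), parent_dir=6, d 0.
Iteration 1: join on id=6 -> var (id 6, parent_dir=2, d 1).
Iteration 2: join on id=2 -> lib (id 2, parent_dir=1, d 2).
Iteration 3: join on id=1 -> log (id 1, parent_dir=NULL, d 3).
Iteration 4: parent_dir is NULL; no match; recursion stops.

lib, log, photos, var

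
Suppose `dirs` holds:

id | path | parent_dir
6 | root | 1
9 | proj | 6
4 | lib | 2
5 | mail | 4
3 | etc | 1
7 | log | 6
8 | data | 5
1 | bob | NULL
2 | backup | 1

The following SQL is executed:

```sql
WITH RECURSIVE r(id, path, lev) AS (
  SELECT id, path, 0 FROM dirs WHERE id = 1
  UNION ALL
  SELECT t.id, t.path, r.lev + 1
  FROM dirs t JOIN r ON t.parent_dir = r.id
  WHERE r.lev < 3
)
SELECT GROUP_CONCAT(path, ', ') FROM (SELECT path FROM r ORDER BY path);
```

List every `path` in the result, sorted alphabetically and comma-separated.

backup, bob, etc, lib, log, mail, proj, root

Base: id=1 (bob) at lev 0.
Iteration 1: rows with parent_dir in {1} -> backup (id 2, lev 1), etc (id 3, lev 1), root (id 6, lev 1).
Iteration 2: rows with parent_dir in {2,3,6} -> lib (id 4, lev 2), log (id 7, lev 2), proj (id 9, lev 2).
Iteration 3: rows with parent_dir in {4,7,9} -> mail (id 5, lev 3).
Iteration 4: lev < 3 fails for all current rows; recursion stops.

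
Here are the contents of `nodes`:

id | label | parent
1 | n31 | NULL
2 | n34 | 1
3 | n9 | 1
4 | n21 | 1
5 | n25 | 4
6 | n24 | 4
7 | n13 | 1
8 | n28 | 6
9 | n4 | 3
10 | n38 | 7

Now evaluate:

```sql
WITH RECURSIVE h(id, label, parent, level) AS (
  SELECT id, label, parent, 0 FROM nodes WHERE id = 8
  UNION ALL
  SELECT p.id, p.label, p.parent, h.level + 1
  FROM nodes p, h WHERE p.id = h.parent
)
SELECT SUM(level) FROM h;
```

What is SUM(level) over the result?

Base: id=8 (n28), parent=6, level 0.
Iteration 1: join on id=6 -> n24 (id 6, parent=4, level 1).
Iteration 2: join on id=4 -> n21 (id 4, parent=1, level 2).
Iteration 3: join on id=1 -> n31 (id 1, parent=NULL, level 3).
Iteration 4: parent is NULL; no match; recursion stops.
SUM(level) = 0 + 1 + 2 + 3 = 6.

6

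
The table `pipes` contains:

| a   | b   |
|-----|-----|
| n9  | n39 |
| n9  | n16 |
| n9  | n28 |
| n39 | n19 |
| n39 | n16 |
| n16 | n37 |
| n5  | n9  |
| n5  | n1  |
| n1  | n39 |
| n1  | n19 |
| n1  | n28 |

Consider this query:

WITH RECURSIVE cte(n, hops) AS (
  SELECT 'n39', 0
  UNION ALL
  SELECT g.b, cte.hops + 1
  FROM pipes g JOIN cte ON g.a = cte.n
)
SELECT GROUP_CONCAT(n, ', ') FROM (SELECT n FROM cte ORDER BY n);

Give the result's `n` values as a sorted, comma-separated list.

Base: (n39, hops=0).
Iteration 1: edges from {n39} -> (n16, hops=1), (n19, hops=1).
Iteration 2: edges from {n16,n19} -> (n37, hops=2).
Iteration 3: no outgoing edges from {n37}; recursion stops.

n16, n19, n37, n39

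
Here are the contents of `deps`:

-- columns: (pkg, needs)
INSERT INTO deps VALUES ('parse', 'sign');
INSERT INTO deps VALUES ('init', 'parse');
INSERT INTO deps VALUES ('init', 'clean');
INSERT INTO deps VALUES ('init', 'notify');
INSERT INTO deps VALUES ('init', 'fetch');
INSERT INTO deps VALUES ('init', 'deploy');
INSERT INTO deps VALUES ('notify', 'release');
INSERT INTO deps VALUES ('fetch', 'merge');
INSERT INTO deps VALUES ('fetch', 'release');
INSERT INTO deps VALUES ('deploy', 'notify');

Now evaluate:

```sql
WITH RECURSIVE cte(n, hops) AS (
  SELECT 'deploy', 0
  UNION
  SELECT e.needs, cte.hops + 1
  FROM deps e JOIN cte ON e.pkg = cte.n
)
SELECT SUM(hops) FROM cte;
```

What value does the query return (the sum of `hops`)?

3

Base: (deploy, hops=0).
Iteration 1: edges from {deploy} -> (notify, hops=1).
Iteration 2: edges from {notify} -> (release, hops=2).
Iteration 3: no outgoing edges from {release}; recursion stops.
SUM(hops) = 0 + 1 + 2 = 3.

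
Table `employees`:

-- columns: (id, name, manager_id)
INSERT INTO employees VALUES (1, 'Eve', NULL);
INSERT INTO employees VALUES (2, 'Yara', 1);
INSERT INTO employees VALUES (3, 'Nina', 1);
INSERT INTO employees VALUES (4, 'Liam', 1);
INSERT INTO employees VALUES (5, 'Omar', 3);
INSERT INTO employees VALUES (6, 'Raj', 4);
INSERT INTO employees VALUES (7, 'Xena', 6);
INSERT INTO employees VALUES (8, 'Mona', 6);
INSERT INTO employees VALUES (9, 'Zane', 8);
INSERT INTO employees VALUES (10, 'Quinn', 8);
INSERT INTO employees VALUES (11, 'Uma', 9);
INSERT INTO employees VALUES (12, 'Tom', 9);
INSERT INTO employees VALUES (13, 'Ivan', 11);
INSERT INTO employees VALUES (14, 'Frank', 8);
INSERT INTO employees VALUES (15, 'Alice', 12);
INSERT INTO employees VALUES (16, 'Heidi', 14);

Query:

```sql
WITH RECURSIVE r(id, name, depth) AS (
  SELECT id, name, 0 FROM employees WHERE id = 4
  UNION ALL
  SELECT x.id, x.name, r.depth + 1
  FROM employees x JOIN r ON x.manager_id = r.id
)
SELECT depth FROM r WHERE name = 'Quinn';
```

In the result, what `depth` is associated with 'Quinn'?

Base: id=4 (Liam) at depth 0.
Iteration 1: rows with manager_id in {4} -> Raj (id 6, depth 1).
Iteration 2: rows with manager_id in {6} -> Xena (id 7, depth 2), Mona (id 8, depth 2).
Iteration 3: rows with manager_id in {7,8} -> Zane (id 9, depth 3), Quinn (id 10, depth 3), Frank (id 14, depth 3).
Iteration 4: rows with manager_id in {9,10,14} -> Uma (id 11, depth 4), Tom (id 12, depth 4), Heidi (id 16, depth 4).
Iteration 5: rows with manager_id in {11,12,16} -> Ivan (id 13, depth 5), Alice (id 15, depth 5).
Iteration 6: no rows with manager_id in {13,15}; recursion stops.

3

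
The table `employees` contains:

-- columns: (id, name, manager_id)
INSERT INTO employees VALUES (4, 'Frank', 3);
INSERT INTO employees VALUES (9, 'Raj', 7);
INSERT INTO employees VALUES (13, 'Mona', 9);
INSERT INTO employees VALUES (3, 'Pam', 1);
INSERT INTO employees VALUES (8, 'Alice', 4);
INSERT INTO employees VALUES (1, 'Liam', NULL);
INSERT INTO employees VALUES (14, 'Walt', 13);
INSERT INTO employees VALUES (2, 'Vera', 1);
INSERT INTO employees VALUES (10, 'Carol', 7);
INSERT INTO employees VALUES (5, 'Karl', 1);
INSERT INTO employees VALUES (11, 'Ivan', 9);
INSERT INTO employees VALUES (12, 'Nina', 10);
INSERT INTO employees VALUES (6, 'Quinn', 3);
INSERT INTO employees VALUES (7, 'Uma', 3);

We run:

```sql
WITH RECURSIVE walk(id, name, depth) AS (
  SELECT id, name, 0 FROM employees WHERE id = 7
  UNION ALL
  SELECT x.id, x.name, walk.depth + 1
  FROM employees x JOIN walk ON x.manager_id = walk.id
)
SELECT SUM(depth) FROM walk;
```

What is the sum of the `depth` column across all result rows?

11

Base: id=7 (Uma) at depth 0.
Iteration 1: rows with manager_id in {7} -> Raj (id 9, depth 1), Carol (id 10, depth 1).
Iteration 2: rows with manager_id in {9,10} -> Ivan (id 11, depth 2), Nina (id 12, depth 2), Mona (id 13, depth 2).
Iteration 3: rows with manager_id in {11,12,13} -> Walt (id 14, depth 3).
Iteration 4: no rows with manager_id in {14}; recursion stops.
SUM(depth) = 0 + 1 + 1 + 2 + 2 + 2 + 3 = 11.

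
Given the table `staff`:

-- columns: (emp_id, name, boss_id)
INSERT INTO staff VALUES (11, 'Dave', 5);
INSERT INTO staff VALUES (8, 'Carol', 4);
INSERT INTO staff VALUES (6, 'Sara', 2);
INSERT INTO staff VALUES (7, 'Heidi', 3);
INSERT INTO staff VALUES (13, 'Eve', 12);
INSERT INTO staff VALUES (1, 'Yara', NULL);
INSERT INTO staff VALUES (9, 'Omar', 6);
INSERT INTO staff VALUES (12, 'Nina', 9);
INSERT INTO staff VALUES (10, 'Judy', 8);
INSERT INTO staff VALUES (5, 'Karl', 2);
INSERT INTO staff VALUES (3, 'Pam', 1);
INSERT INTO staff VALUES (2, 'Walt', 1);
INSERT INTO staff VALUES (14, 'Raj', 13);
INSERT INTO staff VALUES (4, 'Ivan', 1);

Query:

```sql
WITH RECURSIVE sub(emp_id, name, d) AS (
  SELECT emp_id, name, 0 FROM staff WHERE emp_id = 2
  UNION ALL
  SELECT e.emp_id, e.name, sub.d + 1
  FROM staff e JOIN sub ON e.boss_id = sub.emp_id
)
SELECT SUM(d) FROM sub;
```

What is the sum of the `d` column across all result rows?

18

Base: emp_id=2 (Walt) at d 0.
Iteration 1: rows with boss_id in {2} -> Karl (id 5, d 1), Sara (id 6, d 1).
Iteration 2: rows with boss_id in {5,6} -> Omar (id 9, d 2), Dave (id 11, d 2).
Iteration 3: rows with boss_id in {9,11} -> Nina (id 12, d 3).
Iteration 4: rows with boss_id in {12} -> Eve (id 13, d 4).
Iteration 5: rows with boss_id in {13} -> Raj (id 14, d 5).
Iteration 6: no rows with boss_id in {14}; recursion stops.
SUM(d) = 0 + 1 + 1 + 2 + 2 + 3 + 4 + 5 = 18.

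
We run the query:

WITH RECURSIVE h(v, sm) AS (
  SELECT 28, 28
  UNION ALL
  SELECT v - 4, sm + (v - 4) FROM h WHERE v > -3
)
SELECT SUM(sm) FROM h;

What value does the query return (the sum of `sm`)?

780

Base: v=28, sm=28.
Iteration 1: 28 > -3 holds -> v = 28 - 4 = 24, sm = 28 + 24 = 52.
Iteration 2: 24 > -3 holds -> v = 24 - 4 = 20, sm = 52 + 20 = 72.
Iteration 3: 20 > -3 holds -> v = 20 - 4 = 16, sm = 72 + 16 = 88.
Iteration 4: 16 > -3 holds -> v = 16 - 4 = 12, sm = 88 + 12 = 100.
Iteration 5: 12 > -3 holds -> v = 12 - 4 = 8, sm = 100 + 8 = 108.
Iteration 6: 8 > -3 holds -> v = 8 - 4 = 4, sm = 108 + 4 = 112.
Iteration 7: 4 > -3 holds -> v = 4 - 4 = 0, sm = 112 + 0 = 112.
Iteration 8: 0 > -3 holds -> v = 0 - 4 = -4, sm = 112 + -4 = 108.
Iteration 9: -4 > -3 fails; recursion stops.
SUM(sm) = 28 + 52 + 72 + 88 + 100 + 108 + 112 + 112 + 108 = 780.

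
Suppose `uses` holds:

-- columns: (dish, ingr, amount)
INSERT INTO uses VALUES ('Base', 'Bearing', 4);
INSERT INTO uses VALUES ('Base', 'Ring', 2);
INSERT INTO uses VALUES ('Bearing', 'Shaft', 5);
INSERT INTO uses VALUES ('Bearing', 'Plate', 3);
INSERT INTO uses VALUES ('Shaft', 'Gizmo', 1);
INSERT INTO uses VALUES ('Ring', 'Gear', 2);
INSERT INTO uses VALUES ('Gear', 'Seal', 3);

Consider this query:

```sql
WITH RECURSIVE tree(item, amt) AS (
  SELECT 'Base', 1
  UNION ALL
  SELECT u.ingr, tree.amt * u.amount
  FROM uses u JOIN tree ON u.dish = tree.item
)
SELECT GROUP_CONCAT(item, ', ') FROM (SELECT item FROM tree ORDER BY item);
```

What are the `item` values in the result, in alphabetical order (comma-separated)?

Base, Bearing, Gear, Gizmo, Plate, Ring, Seal, Shaft

Base: (Base, amt=1).
Iteration 1: components of {Base} -> Bearing = 1*4 = 4, Ring = 1*2 = 2.
Iteration 2: components of {Bearing,Ring} -> Gear = 2*2 = 4, Plate = 4*3 = 12, Shaft = 4*5 = 20.
Iteration 3: components of {Gear,Plate,Shaft} -> Gizmo = 20*1 = 20, Seal = 4*3 = 12.
Iteration 4: no further components; recursion stops.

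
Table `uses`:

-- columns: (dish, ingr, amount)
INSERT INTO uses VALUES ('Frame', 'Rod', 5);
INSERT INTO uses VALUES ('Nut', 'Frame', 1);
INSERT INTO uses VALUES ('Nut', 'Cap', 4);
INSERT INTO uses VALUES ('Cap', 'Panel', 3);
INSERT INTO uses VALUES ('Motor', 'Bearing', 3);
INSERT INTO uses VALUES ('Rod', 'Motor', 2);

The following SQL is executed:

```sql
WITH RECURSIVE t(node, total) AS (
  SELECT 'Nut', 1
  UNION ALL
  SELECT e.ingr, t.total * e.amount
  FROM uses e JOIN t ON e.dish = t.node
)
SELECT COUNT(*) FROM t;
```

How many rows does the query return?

7

Base: (Nut, total=1).
Iteration 1: components of {Nut} -> Cap = 1*4 = 4, Frame = 1*1 = 1.
Iteration 2: components of {Cap,Frame} -> Panel = 4*3 = 12, Rod = 1*5 = 5.
Iteration 3: components of {Panel,Rod} -> Motor = 5*2 = 10.
Iteration 4: components of {Motor} -> Bearing = 10*3 = 30.
Iteration 5: no further components; recursion stops.
Total rows emitted: 7.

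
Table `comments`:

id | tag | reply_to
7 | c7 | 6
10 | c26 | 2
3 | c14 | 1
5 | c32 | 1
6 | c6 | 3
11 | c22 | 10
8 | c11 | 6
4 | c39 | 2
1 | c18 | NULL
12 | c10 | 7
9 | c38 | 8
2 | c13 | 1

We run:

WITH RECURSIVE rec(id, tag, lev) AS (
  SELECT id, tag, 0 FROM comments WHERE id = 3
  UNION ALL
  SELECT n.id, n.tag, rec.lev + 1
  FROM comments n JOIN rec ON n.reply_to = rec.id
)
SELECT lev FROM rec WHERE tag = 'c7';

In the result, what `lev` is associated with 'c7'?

Base: id=3 (c14) at lev 0.
Iteration 1: rows with reply_to in {3} -> c6 (id 6, lev 1).
Iteration 2: rows with reply_to in {6} -> c7 (id 7, lev 2), c11 (id 8, lev 2).
Iteration 3: rows with reply_to in {7,8} -> c38 (id 9, lev 3), c10 (id 12, lev 3).
Iteration 4: no rows with reply_to in {9,12}; recursion stops.

2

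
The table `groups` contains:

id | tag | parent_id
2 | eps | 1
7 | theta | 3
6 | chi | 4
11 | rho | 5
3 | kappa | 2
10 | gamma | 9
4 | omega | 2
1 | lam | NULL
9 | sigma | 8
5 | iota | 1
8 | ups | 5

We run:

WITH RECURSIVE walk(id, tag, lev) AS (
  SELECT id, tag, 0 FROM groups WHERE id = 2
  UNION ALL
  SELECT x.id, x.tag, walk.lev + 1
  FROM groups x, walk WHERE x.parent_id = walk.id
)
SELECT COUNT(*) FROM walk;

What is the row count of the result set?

Base: id=2 (eps) at lev 0.
Iteration 1: rows with parent_id in {2} -> kappa (id 3, lev 1), omega (id 4, lev 1).
Iteration 2: rows with parent_id in {3,4} -> chi (id 6, lev 2), theta (id 7, lev 2).
Iteration 3: no rows with parent_id in {6,7}; recursion stops.
Total rows emitted: 5.

5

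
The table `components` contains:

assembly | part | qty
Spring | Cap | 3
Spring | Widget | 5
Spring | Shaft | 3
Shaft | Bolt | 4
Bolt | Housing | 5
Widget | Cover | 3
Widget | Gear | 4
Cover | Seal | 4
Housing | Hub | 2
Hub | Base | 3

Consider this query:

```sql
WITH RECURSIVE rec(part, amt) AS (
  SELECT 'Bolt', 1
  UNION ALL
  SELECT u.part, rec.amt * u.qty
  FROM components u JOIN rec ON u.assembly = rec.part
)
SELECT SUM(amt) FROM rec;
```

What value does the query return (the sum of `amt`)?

46

Base: (Bolt, amt=1).
Iteration 1: components of {Bolt} -> Housing = 1*5 = 5.
Iteration 2: components of {Housing} -> Hub = 5*2 = 10.
Iteration 3: components of {Hub} -> Base = 10*3 = 30.
Iteration 4: no further components; recursion stops.
SUM(amt) = 1 + 5 + 10 + 30 = 46.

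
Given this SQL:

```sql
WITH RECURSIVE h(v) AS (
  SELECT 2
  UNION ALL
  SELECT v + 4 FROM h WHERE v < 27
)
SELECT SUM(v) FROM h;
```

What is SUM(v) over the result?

Base: v=2.
Iteration 1: 2 < 27 holds -> v = 2 + 4 = 6.
Iteration 2: 6 < 27 holds -> v = 6 + 4 = 10.
Iteration 3: 10 < 27 holds -> v = 10 + 4 = 14.
Iteration 4: 14 < 27 holds -> v = 14 + 4 = 18.
Iteration 5: 18 < 27 holds -> v = 18 + 4 = 22.
Iteration 6: 22 < 27 holds -> v = 22 + 4 = 26.
Iteration 7: 26 < 27 holds -> v = 26 + 4 = 30.
Iteration 8: 30 < 27 fails; recursion stops.
SUM(v) = 2 + 6 + 10 + 14 + 18 + 22 + 26 + 30 = 128.

128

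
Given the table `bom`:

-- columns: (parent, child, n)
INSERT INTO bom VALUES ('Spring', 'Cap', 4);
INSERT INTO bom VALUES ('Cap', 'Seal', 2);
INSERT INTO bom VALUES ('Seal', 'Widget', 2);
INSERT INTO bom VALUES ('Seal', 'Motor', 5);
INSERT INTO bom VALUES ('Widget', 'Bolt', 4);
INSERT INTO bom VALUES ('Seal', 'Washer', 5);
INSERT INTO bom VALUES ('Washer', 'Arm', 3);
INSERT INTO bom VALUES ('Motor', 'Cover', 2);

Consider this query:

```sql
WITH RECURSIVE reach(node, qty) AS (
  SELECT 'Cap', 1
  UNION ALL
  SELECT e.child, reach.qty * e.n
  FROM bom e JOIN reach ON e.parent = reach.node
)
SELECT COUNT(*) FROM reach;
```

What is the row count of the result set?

8

Base: (Cap, qty=1).
Iteration 1: components of {Cap} -> Seal = 1*2 = 2.
Iteration 2: components of {Seal} -> Motor = 2*5 = 10, Washer = 2*5 = 10, Widget = 2*2 = 4.
Iteration 3: components of {Motor,Washer,Widget} -> Arm = 10*3 = 30, Bolt = 4*4 = 16, Cover = 10*2 = 20.
Iteration 4: no further components; recursion stops.
Total rows emitted: 8.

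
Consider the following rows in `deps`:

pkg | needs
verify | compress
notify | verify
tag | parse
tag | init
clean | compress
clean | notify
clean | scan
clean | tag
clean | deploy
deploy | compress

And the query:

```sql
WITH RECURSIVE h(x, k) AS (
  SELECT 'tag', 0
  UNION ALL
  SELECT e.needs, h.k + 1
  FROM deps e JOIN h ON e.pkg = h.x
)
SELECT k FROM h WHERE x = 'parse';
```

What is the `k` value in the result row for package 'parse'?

Base: (tag, k=0).
Iteration 1: edges from {tag} -> (init, k=1), (parse, k=1).
Iteration 2: no outgoing edges from {init,parse}; recursion stops.

1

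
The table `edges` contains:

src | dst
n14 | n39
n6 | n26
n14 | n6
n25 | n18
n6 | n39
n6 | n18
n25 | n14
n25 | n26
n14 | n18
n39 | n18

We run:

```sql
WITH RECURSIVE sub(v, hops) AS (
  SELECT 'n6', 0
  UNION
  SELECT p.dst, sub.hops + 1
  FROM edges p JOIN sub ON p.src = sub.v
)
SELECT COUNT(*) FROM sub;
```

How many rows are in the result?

Base: (n6, hops=0).
Iteration 1: edges from {n6} -> (n18, hops=1), (n26, hops=1), (n39, hops=1).
Iteration 2: edges from {n18,n26,n39} -> (n18, hops=2).
Iteration 3: no outgoing edges from {n18}; recursion stops.
Total rows emitted: 5.

5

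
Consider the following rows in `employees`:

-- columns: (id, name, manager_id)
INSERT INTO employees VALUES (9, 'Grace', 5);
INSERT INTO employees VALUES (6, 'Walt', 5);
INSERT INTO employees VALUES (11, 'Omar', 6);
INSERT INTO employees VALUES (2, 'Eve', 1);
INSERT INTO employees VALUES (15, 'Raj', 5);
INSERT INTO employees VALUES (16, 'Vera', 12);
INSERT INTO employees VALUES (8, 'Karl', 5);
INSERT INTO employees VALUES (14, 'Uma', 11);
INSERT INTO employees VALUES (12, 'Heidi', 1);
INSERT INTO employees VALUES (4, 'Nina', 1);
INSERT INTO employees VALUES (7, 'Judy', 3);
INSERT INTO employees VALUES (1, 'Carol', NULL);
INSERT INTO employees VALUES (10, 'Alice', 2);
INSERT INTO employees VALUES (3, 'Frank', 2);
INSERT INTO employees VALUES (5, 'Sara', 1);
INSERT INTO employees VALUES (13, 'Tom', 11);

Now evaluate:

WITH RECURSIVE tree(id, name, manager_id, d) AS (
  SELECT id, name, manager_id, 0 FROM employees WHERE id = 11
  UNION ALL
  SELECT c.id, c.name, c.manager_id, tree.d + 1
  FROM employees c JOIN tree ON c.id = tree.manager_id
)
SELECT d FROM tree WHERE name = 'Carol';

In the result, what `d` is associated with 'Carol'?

3

Base: id=11 (Omar), manager_id=6, d 0.
Iteration 1: join on id=6 -> Walt (id 6, manager_id=5, d 1).
Iteration 2: join on id=5 -> Sara (id 5, manager_id=1, d 2).
Iteration 3: join on id=1 -> Carol (id 1, manager_id=NULL, d 3).
Iteration 4: manager_id is NULL; no match; recursion stops.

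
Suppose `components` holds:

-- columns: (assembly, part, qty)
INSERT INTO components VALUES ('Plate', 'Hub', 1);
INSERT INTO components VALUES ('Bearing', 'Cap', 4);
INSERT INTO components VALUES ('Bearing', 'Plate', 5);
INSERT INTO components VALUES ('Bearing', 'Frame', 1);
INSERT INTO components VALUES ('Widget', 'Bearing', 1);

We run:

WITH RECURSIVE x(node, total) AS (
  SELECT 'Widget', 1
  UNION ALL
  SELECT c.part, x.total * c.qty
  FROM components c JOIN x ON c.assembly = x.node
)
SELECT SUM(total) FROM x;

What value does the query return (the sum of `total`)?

Base: (Widget, total=1).
Iteration 1: components of {Widget} -> Bearing = 1*1 = 1.
Iteration 2: components of {Bearing} -> Cap = 1*4 = 4, Frame = 1*1 = 1, Plate = 1*5 = 5.
Iteration 3: components of {Cap,Frame,Plate} -> Hub = 5*1 = 5.
Iteration 4: no further components; recursion stops.
SUM(total) = 1 + 1 + 1 + 5 + 4 + 5 = 17.

17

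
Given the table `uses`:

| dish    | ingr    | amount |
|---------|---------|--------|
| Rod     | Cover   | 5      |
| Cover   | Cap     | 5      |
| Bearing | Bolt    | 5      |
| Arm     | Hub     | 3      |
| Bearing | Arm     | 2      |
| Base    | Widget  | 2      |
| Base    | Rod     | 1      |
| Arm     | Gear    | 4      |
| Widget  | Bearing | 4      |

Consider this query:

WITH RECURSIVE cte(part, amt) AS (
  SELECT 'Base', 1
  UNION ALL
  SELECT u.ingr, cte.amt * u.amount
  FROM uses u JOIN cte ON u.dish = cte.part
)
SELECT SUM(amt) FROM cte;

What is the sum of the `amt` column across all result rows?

Base: (Base, amt=1).
Iteration 1: components of {Base} -> Rod = 1*1 = 1, Widget = 1*2 = 2.
Iteration 2: components of {Rod,Widget} -> Bearing = 2*4 = 8, Cover = 1*5 = 5.
Iteration 3: components of {Bearing,Cover} -> Arm = 8*2 = 16, Bolt = 8*5 = 40, Cap = 5*5 = 25.
Iteration 4: components of {Arm,Bolt,Cap} -> Gear = 16*4 = 64, Hub = 16*3 = 48.
Iteration 5: no further components; recursion stops.
SUM(amt) = 1 + 2 + 1 + 8 + 5 + 16 + 40 + 25 + 64 + 48 = 210.

210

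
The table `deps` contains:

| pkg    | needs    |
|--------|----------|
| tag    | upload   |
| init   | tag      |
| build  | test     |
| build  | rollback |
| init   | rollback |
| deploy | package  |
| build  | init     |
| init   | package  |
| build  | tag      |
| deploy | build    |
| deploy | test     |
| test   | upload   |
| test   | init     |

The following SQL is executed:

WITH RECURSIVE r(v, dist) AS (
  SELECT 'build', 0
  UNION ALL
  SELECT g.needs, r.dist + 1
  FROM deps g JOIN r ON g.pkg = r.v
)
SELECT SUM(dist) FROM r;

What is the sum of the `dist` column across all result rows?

Base: (build, dist=0).
Iteration 1: edges from {build} -> (init, dist=1), (rollback, dist=1), (tag, dist=1), (test, dist=1).
Iteration 2: edges from {init,rollback,tag,test} -> (init, dist=2), (package, dist=2), (rollback, dist=2), (tag, dist=2), (upload, dist=2) x2. [UNION ALL keeps all 6 new rows, including repeats]
Iteration 3: edges from {init,package,rollback,tag,upload} -> (package, dist=3), (rollback, dist=3), (tag, dist=3), (upload, dist=3).
Iteration 4: edges from {package,rollback,tag,upload} -> (upload, dist=4).
Iteration 5: no outgoing edges from {upload}; recursion stops.
SUM(dist) = 0 + 1 + 1 + 1 + 1 + 2 + 2 + 2 + 2 + 2 + 2 + 3 + 3 + 3 + 3 + 4 = 32.

32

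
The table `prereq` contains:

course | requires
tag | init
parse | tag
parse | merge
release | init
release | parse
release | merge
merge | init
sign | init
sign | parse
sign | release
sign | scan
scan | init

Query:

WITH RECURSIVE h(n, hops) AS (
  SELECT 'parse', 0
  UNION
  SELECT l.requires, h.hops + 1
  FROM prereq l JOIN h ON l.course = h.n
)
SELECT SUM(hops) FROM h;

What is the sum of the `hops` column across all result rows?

Base: (parse, hops=0).
Iteration 1: edges from {parse} -> (merge, hops=1), (tag, hops=1).
Iteration 2: edges from {merge,tag} -> (init, hops=2). [UNION drops 1 duplicate row(s)]
Iteration 3: no outgoing edges from {init}; recursion stops.
SUM(hops) = 0 + 1 + 1 + 2 = 4.

4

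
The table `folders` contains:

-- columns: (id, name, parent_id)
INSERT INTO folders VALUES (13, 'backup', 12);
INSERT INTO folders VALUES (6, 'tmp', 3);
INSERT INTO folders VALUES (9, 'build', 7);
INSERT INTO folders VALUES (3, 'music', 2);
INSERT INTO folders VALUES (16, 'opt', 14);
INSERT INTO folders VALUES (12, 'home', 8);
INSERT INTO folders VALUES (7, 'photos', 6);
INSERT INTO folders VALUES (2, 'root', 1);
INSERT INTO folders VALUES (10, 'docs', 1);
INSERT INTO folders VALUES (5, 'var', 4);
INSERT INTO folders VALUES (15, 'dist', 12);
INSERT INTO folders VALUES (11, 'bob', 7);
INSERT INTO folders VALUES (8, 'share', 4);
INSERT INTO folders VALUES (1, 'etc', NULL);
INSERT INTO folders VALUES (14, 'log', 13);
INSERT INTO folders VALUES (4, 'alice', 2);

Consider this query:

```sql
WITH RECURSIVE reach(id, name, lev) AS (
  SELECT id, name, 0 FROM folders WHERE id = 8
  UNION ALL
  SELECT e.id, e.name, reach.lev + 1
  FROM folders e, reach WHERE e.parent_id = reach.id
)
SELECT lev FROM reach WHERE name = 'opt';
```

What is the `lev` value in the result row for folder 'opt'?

Base: id=8 (share) at lev 0.
Iteration 1: rows with parent_id in {8} -> home (id 12, lev 1).
Iteration 2: rows with parent_id in {12} -> backup (id 13, lev 2), dist (id 15, lev 2).
Iteration 3: rows with parent_id in {13,15} -> log (id 14, lev 3).
Iteration 4: rows with parent_id in {14} -> opt (id 16, lev 4).
Iteration 5: no rows with parent_id in {16}; recursion stops.

4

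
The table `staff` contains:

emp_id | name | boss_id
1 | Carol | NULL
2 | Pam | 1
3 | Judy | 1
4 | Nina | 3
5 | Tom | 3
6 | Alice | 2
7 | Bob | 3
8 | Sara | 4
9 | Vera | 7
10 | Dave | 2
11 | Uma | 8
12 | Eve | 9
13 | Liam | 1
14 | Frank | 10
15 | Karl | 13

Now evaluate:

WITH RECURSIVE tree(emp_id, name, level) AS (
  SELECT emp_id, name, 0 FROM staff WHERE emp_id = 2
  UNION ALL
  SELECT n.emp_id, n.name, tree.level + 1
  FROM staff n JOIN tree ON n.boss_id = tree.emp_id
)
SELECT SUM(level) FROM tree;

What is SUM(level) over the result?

4

Base: emp_id=2 (Pam) at level 0.
Iteration 1: rows with boss_id in {2} -> Alice (id 6, level 1), Dave (id 10, level 1).
Iteration 2: rows with boss_id in {6,10} -> Frank (id 14, level 2).
Iteration 3: no rows with boss_id in {14}; recursion stops.
SUM(level) = 0 + 1 + 1 + 2 = 4.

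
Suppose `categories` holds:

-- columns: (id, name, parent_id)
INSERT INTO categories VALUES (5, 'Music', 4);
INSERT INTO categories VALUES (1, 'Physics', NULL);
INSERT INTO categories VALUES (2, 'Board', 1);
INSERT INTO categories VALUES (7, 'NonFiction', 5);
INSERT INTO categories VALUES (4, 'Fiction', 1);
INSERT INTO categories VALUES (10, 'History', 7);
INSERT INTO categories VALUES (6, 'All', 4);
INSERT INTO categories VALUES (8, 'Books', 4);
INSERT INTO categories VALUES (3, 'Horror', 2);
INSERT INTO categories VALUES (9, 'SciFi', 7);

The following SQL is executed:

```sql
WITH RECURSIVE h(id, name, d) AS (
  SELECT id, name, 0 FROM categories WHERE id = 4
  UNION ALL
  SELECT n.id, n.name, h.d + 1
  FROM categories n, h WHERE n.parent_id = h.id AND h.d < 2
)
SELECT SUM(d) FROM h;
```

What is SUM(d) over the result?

5

Base: id=4 (Fiction) at d 0.
Iteration 1: rows with parent_id in {4} -> Music (id 5, d 1), All (id 6, d 1), Books (id 8, d 1).
Iteration 2: rows with parent_id in {5,6,8} -> NonFiction (id 7, d 2).
Iteration 3: d < 2 fails for all current rows; recursion stops.
SUM(d) = 0 + 1 + 1 + 1 + 2 = 5.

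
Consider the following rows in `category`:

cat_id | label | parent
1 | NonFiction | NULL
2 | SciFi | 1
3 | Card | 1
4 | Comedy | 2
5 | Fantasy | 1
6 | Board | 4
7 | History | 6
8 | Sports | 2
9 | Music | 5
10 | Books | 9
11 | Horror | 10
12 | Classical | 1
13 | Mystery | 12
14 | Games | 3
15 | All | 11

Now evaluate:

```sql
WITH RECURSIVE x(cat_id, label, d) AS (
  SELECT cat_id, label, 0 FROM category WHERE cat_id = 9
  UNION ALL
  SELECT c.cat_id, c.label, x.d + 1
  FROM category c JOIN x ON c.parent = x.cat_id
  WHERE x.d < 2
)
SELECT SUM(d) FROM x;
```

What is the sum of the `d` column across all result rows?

3

Base: cat_id=9 (Music) at d 0.
Iteration 1: rows with parent in {9} -> Books (id 10, d 1).
Iteration 2: rows with parent in {10} -> Horror (id 11, d 2).
Iteration 3: d < 2 fails for all current rows; recursion stops.
SUM(d) = 0 + 1 + 2 = 3.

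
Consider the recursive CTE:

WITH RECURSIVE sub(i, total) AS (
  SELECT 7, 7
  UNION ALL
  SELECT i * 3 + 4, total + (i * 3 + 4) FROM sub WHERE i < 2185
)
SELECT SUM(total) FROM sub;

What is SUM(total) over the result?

4845

Base: i=7, total=7.
Iteration 1: 7 < 2185 holds -> i = 7 * 3 + 4 = 25, total = 7 + 25 = 32.
Iteration 2: 25 < 2185 holds -> i = 25 * 3 + 4 = 79, total = 32 + 79 = 111.
Iteration 3: 79 < 2185 holds -> i = 79 * 3 + 4 = 241, total = 111 + 241 = 352.
Iteration 4: 241 < 2185 holds -> i = 241 * 3 + 4 = 727, total = 352 + 727 = 1079.
Iteration 5: 727 < 2185 holds -> i = 727 * 3 + 4 = 2185, total = 1079 + 2185 = 3264.
Iteration 6: 2185 < 2185 fails; recursion stops.
SUM(total) = 7 + 32 + 111 + 352 + 1079 + 3264 = 4845.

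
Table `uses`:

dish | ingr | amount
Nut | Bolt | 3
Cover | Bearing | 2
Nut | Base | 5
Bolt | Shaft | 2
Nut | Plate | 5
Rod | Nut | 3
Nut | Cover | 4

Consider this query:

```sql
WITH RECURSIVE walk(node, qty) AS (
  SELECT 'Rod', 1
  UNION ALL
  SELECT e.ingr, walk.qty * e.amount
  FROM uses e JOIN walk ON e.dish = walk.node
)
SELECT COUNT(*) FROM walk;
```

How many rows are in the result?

Base: (Rod, qty=1).
Iteration 1: components of {Rod} -> Nut = 1*3 = 3.
Iteration 2: components of {Nut} -> Base = 3*5 = 15, Bolt = 3*3 = 9, Cover = 3*4 = 12, Plate = 3*5 = 15.
Iteration 3: components of {Base,Bolt,Cover,Plate} -> Bearing = 12*2 = 24, Shaft = 9*2 = 18.
Iteration 4: no further components; recursion stops.
Total rows emitted: 8.

8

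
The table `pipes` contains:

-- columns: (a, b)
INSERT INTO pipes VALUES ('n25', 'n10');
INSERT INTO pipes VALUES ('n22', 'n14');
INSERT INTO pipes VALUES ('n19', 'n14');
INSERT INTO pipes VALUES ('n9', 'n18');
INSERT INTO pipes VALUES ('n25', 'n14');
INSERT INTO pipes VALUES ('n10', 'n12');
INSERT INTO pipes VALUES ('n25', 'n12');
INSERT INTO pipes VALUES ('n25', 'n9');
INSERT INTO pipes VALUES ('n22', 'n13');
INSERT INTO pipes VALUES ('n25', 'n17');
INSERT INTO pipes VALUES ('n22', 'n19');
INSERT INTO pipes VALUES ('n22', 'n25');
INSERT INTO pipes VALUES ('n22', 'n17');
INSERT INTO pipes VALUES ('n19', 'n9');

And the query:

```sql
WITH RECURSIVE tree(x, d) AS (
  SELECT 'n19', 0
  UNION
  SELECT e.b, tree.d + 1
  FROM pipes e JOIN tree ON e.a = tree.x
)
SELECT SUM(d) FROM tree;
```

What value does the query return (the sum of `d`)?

4

Base: (n19, d=0).
Iteration 1: edges from {n19} -> (n14, d=1), (n9, d=1).
Iteration 2: edges from {n14,n9} -> (n18, d=2).
Iteration 3: no outgoing edges from {n18}; recursion stops.
SUM(d) = 0 + 1 + 1 + 2 = 4.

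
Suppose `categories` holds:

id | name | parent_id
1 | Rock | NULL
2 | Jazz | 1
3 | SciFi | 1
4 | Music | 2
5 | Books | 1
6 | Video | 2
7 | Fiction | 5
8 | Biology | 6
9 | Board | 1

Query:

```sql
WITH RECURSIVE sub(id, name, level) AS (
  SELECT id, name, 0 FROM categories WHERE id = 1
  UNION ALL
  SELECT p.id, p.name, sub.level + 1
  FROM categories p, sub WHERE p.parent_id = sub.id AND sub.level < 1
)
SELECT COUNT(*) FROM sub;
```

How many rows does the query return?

Base: id=1 (Rock) at level 0.
Iteration 1: rows with parent_id in {1} -> Jazz (id 2, level 1), SciFi (id 3, level 1), Books (id 5, level 1), Board (id 9, level 1).
Iteration 2: level < 1 fails for all current rows; recursion stops.
Total rows emitted: 5.

5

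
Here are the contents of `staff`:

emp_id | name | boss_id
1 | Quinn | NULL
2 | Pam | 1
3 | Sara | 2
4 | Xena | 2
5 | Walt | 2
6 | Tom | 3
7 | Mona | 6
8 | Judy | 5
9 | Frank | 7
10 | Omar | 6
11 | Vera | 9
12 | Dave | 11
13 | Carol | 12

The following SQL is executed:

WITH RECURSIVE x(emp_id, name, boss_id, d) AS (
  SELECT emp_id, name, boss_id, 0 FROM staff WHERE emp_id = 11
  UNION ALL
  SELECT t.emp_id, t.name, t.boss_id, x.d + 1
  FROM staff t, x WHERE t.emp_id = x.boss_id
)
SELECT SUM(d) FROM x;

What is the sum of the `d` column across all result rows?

Base: emp_id=11 (Vera), boss_id=9, d 0.
Iteration 1: join on emp_id=9 -> Frank (id 9, boss_id=7, d 1).
Iteration 2: join on emp_id=7 -> Mona (id 7, boss_id=6, d 2).
Iteration 3: join on emp_id=6 -> Tom (id 6, boss_id=3, d 3).
Iteration 4: join on emp_id=3 -> Sara (id 3, boss_id=2, d 4).
Iteration 5: join on emp_id=2 -> Pam (id 2, boss_id=1, d 5).
Iteration 6: join on emp_id=1 -> Quinn (id 1, boss_id=NULL, d 6).
Iteration 7: boss_id is NULL; no match; recursion stops.
SUM(d) = 0 + 1 + 2 + 3 + 4 + 5 + 6 = 21.

21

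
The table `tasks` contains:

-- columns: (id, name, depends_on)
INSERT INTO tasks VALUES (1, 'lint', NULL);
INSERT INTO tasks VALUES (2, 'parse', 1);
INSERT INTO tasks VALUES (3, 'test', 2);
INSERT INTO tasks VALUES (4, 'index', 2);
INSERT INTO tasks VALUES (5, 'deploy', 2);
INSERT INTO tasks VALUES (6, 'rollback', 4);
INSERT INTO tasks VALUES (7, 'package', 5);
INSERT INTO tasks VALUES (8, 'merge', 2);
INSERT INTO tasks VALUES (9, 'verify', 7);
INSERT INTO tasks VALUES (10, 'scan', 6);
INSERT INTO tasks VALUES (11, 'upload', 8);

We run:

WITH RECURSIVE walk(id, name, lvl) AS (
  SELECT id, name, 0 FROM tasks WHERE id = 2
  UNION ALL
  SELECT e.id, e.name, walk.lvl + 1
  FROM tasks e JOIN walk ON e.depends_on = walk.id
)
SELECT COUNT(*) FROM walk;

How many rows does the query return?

10

Base: id=2 (parse) at lvl 0.
Iteration 1: rows with depends_on in {2} -> test (id 3, lvl 1), index (id 4, lvl 1), deploy (id 5, lvl 1), merge (id 8, lvl 1).
Iteration 2: rows with depends_on in {3,4,5,8} -> rollback (id 6, lvl 2), package (id 7, lvl 2), upload (id 11, lvl 2).
Iteration 3: rows with depends_on in {6,7,11} -> verify (id 9, lvl 3), scan (id 10, lvl 3).
Iteration 4: no rows with depends_on in {9,10}; recursion stops.
Total rows emitted: 10.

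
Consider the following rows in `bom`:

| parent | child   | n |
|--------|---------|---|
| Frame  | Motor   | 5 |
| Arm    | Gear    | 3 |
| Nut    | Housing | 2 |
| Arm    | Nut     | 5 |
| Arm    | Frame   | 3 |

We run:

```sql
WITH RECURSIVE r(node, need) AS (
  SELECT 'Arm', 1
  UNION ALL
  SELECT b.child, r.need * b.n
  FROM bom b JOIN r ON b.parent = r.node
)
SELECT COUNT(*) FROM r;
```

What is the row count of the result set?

Base: (Arm, need=1).
Iteration 1: components of {Arm} -> Frame = 1*3 = 3, Gear = 1*3 = 3, Nut = 1*5 = 5.
Iteration 2: components of {Frame,Gear,Nut} -> Housing = 5*2 = 10, Motor = 3*5 = 15.
Iteration 3: no further components; recursion stops.
Total rows emitted: 6.

6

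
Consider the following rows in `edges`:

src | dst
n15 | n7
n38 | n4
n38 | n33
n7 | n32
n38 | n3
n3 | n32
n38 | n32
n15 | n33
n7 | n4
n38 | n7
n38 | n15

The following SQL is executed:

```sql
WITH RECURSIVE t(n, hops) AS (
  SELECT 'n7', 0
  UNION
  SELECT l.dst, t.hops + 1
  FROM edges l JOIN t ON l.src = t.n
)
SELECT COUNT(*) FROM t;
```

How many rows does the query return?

Base: (n7, hops=0).
Iteration 1: edges from {n7} -> (n32, hops=1), (n4, hops=1).
Iteration 2: no outgoing edges from {n32,n4}; recursion stops.
Total rows emitted: 3.

3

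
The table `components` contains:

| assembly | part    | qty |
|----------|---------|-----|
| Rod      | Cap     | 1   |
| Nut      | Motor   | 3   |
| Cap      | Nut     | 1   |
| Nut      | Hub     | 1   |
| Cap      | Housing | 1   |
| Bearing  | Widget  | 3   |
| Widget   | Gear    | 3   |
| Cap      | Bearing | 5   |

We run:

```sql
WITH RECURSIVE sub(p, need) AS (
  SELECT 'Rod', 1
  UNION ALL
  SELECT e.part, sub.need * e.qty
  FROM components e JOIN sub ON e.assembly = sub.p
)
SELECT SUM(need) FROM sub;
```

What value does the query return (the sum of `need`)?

73

Base: (Rod, need=1).
Iteration 1: components of {Rod} -> Cap = 1*1 = 1.
Iteration 2: components of {Cap} -> Bearing = 1*5 = 5, Housing = 1*1 = 1, Nut = 1*1 = 1.
Iteration 3: components of {Bearing,Housing,Nut} -> Hub = 1*1 = 1, Motor = 1*3 = 3, Widget = 5*3 = 15.
Iteration 4: components of {Hub,Motor,Widget} -> Gear = 15*3 = 45.
Iteration 5: no further components; recursion stops.
SUM(need) = 1 + 1 + 1 + 1 + 5 + 1 + 3 + 15 + 45 = 73.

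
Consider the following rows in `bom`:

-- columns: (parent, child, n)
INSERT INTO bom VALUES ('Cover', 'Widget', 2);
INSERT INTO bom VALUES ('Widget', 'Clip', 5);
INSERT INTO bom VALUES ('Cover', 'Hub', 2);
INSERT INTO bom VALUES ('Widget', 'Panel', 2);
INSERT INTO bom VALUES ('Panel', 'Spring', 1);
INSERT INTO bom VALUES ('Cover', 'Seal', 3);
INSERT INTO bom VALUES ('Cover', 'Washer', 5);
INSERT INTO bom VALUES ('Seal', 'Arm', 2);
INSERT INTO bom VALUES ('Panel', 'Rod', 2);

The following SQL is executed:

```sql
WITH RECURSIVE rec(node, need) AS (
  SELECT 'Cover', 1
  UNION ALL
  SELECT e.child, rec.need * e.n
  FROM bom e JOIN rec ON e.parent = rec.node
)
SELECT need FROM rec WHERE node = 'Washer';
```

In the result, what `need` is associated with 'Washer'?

Base: (Cover, need=1).
Iteration 1: components of {Cover} -> Hub = 1*2 = 2, Seal = 1*3 = 3, Washer = 1*5 = 5, Widget = 1*2 = 2.
Iteration 2: components of {Hub,Seal,Washer,Widget} -> Arm = 3*2 = 6, Clip = 2*5 = 10, Panel = 2*2 = 4.
Iteration 3: components of {Arm,Clip,Panel} -> Rod = 4*2 = 8, Spring = 4*1 = 4.
Iteration 4: no further components; recursion stops.

5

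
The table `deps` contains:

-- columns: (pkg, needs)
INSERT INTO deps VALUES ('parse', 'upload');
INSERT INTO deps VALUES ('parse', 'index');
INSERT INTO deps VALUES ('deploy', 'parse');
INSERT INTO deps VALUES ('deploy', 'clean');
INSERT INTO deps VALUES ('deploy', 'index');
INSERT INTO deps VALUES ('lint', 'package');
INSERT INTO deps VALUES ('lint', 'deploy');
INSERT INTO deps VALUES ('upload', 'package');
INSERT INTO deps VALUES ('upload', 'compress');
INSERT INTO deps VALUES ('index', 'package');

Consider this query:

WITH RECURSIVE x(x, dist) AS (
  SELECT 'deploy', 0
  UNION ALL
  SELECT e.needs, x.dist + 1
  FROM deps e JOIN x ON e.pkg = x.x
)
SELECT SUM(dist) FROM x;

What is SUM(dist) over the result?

18

Base: (deploy, dist=0).
Iteration 1: edges from {deploy} -> (clean, dist=1), (index, dist=1), (parse, dist=1).
Iteration 2: edges from {clean,index,parse} -> (index, dist=2), (package, dist=2), (upload, dist=2).
Iteration 3: edges from {index,package,upload} -> (compress, dist=3), (package, dist=3) x2. [UNION ALL keeps all 3 new rows, including repeats]
Iteration 4: no outgoing edges from {compress,package}; recursion stops.
SUM(dist) = 0 + 1 + 1 + 1 + 2 + 2 + 2 + 3 + 3 + 3 = 18.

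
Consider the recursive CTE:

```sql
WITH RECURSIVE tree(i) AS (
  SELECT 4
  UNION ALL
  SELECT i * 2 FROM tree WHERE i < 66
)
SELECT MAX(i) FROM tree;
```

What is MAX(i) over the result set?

128

Base: i=4.
Iteration 1: 4 < 66 holds -> i = 4 * 2 = 8.
Iteration 2: 8 < 66 holds -> i = 8 * 2 = 16.
Iteration 3: 16 < 66 holds -> i = 16 * 2 = 32.
Iteration 4: 32 < 66 holds -> i = 32 * 2 = 64.
Iteration 5: 64 < 66 holds -> i = 64 * 2 = 128.
Iteration 6: 128 < 66 fails; recursion stops.
i values: 4, 8, 16, 32, 64, 128; the maximum is 128.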